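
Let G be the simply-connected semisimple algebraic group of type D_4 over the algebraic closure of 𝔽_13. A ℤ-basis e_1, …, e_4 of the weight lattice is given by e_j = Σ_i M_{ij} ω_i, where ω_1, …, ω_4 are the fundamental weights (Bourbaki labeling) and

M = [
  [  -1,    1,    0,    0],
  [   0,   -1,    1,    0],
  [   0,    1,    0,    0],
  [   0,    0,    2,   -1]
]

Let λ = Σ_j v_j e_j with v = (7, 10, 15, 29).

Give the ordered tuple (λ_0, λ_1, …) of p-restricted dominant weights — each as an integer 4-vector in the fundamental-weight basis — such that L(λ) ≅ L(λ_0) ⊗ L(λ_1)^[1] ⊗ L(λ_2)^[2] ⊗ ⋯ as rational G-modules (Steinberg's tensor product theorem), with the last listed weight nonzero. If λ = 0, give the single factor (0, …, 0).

((3, 5, 10, 1),)

In the fundamental-weight basis, λ has coordinates c = M·v (v = (7, 10, 15, 29)):
  c_1 = (-1)·(7) + (1)·(10) + (0)·(15) + (0)·(29) = 3
  c_2 = (0)·(7) + (-1)·(10) + (1)·(15) + (0)·(29) = 5
  c_3 = (0)·(7) + (1)·(10) + (0)·(15) + (0)·(29) = 10
  c_4 = (0)·(7) + (0)·(10) + (2)·(15) + (-1)·(29) = 1
Expand coordinatewise in base 13:
  c_1 = 3 = 3·13^0
  c_2 = 5 = 5·13^0
  c_3 = 10 = 10·13^0
  c_4 = 1 = 1·13^0
Factor λ_0 = (3, 5, 10, 1)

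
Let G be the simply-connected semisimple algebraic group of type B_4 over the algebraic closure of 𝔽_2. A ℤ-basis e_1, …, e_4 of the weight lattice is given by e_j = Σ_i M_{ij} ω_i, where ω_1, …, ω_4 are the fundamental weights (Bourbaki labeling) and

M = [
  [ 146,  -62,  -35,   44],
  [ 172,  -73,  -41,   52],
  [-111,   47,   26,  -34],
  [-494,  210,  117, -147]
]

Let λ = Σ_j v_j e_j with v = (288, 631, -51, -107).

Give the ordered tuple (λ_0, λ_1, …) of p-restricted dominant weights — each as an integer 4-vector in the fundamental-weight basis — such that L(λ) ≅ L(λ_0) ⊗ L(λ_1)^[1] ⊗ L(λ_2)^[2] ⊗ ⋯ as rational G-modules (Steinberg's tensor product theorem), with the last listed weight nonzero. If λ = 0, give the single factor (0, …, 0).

In the fundamental-weight basis, λ has coordinates c = M·v (v = (288, 631, -51, -107)):
  c_1 = 146*288 + -62*631 + -35*-51 + 44*-107 = 3
  c_2 = 172*288 + -73*631 + -41*-51 + 52*-107 = 0
  c_3 = -111*288 + 47*631 + 26*-51 + -34*-107 = 1
  c_4 = -494*288 + 210*631 + 117*-51 + -147*-107 = 0
Expand coordinatewise in base 2:
  c_1 = 3 = 1·2^0 + 1·2^1
  c_2 = 0
  c_3 = 1 = 1·2^0
  c_4 = 0
p-restricted factor λ_0 = (1, 0, 1, 0)
p-restricted factor λ_1 = (1, 0, 0, 0)

((1, 0, 1, 0), (1, 0, 0, 0))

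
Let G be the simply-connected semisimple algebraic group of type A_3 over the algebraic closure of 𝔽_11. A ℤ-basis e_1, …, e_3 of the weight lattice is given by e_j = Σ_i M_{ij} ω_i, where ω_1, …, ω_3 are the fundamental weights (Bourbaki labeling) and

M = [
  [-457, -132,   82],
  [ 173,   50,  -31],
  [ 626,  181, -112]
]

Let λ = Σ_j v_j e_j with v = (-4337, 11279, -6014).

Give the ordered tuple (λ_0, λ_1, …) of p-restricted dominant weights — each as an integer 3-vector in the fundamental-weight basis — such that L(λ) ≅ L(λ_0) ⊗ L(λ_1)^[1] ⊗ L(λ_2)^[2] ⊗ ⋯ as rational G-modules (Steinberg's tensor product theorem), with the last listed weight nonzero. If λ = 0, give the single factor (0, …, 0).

((0, 6, 6), (3, 7, 9))

Converting to the ω-basis (c_i = row i of M dotted with v = (-4337, 11279, -6014)):
  c_1 = (-457)·(-4337) + (-132)·(11279) + (82)·(-6014) = 33
  c_2 = (173)·(-4337) + (50)·(11279) + (-31)·(-6014) = 83
  c_3 = (626)·(-4337) + (181)·(11279) + (-112)·(-6014) = 105
Base-11 expansion of each c_i:
  c_1 = 33 = 0·11^0 + 3·11^1
  c_2 = 83 = 6·11^0 + 7·11^1
  c_3 = 105 = 6·11^0 + 9·11^1
Factor λ_0 = (0, 6, 6)
Factor λ_1 = (3, 7, 9)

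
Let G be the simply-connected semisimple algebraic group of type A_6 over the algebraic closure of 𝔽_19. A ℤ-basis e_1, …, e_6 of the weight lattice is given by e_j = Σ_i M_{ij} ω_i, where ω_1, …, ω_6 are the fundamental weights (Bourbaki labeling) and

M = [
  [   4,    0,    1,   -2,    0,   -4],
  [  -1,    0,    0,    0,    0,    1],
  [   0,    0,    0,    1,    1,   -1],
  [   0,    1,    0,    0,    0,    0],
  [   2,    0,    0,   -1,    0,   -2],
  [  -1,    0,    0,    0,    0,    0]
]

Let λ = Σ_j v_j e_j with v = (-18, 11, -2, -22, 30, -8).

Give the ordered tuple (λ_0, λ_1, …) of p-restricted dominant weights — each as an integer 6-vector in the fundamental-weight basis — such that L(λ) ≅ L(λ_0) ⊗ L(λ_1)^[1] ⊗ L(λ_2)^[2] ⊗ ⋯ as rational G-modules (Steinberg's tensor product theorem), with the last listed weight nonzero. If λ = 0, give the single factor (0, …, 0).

Change of basis e → ω: c = M·v where v = (-18, 11, -2, -22, 30, -8):
  c_1 = 4*-18 + 0*11 + 1*-2 + -2*-22 + 0*30 + -4*-8 = 2
  c_2 = -1*-18 + 0*11 + 0*-2 + 0*-22 + 0*30 + 1*-8 = 10
  c_3 = 0*-18 + 0*11 + 0*-2 + 1*-22 + 1*30 + -1*-8 = 16
  c_4 = 0*-18 + 1*11 + 0*-2 + 0*-22 + 0*30 + 0*-8 = 11
  c_5 = 2*-18 + 0*11 + 0*-2 + -1*-22 + 0*30 + -2*-8 = 2
  c_6 = -1*-18 + 0*11 + 0*-2 + 0*-22 + 0*30 + 0*-8 = 18
Base-19 expansion of each c_i:
  c_1 = 2 = 2·19^0
  c_2 = 10 = 10·19^0
  c_3 = 16 = 16·19^0
  c_4 = 11 = 11·19^0
  c_5 = 2 = 2·19^0
  c_6 = 18 = 18·19^0
Factor λ_0 = (2, 10, 16, 11, 2, 18)

((2, 10, 16, 11, 2, 18),)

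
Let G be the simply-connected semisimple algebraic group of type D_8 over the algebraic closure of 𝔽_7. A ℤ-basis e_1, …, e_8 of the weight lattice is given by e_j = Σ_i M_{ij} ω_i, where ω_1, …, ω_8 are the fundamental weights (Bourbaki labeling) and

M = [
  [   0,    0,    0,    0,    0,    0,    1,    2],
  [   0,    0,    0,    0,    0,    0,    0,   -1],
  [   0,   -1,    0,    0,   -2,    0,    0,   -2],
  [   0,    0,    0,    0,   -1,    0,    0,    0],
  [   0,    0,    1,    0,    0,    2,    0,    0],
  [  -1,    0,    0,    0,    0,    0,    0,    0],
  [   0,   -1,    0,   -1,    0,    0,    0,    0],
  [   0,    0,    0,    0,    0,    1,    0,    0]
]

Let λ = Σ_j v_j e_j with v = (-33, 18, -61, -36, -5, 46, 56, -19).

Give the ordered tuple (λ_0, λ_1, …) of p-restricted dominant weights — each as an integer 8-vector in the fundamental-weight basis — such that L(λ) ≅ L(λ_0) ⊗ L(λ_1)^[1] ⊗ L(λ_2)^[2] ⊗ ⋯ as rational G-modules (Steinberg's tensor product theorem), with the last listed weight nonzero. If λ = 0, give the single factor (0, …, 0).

ω-coordinates c = M·v, v = (-33, 18, -61, -36, -5, 46, 56, -19):
  c_1 = 0*-33 + 0*18 + 0*-61 + 0*-36 + 0*-5 + 0*46 + 1*56 + 2*-19 = 18
  c_2 = 0*-33 + 0*18 + 0*-61 + 0*-36 + 0*-5 + 0*46 + 0*56 + -1*-19 = 19
  c_3 = 0*-33 + -1*18 + 0*-61 + 0*-36 + -2*-5 + 0*46 + 0*56 + -2*-19 = 30
  c_4 = 0*-33 + 0*18 + 0*-61 + 0*-36 + -1*-5 + 0*46 + 0*56 + 0*-19 = 5
  c_5 = 0*-33 + 0*18 + 1*-61 + 0*-36 + 0*-5 + 2*46 + 0*56 + 0*-19 = 31
  c_6 = -1*-33 + 0*18 + 0*-61 + 0*-36 + 0*-5 + 0*46 + 0*56 + 0*-19 = 33
  c_7 = 0*-33 + -1*18 + 0*-61 + -1*-36 + 0*-5 + 0*46 + 0*56 + 0*-19 = 18
  c_8 = 0*-33 + 0*18 + 0*-61 + 0*-36 + 0*-5 + 1*46 + 0*56 + 0*-19 = 46
p = 7; digits c_i = Σ_j d_{ij}·7^j, 0 ≤ d_{ij} < 7:
  c_1 = 18 = 4·7^0 + 2·7^1
  c_2 = 19 = 5·7^0 + 2·7^1
  c_3 = 30 = 2·7^0 + 4·7^1
  c_4 = 5 = 5·7^0
  c_5 = 31 = 3·7^0 + 4·7^1
  c_6 = 33 = 5·7^0 + 4·7^1
  c_7 = 18 = 4·7^0 + 2·7^1
  c_8 = 46 = 4·7^0 + 6·7^1
Factor λ_0 = (4, 5, 2, 5, 3, 5, 4, 4)
Factor λ_1 = (2, 2, 4, 0, 4, 4, 2, 6)

((4, 5, 2, 5, 3, 5, 4, 4), (2, 2, 4, 0, 4, 4, 2, 6))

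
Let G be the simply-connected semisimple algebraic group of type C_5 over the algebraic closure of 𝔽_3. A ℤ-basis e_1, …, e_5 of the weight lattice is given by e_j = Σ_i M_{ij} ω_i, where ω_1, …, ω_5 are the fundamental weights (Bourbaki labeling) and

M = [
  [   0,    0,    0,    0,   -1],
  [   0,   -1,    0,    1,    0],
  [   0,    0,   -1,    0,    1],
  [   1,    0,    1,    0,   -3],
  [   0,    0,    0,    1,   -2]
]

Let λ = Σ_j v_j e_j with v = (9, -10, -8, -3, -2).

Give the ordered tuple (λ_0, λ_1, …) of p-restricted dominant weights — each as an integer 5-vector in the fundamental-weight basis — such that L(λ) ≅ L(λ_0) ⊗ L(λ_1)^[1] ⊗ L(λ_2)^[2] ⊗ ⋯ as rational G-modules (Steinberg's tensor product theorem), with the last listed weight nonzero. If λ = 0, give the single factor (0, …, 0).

In the fundamental-weight basis, λ has coordinates c = M·v (v = (9, -10, -8, -3, -2)):
  c_1 = 0·9 + (0)·(-10) + (0)·(-8) + (0)·(-3) + (-1)·(-2) = 2
  c_2 = 0·9 + (-1)·(-10) + (0)·(-8) + (1)·(-3) + (0)·(-2) = 7
  c_3 = 0·9 + (0)·(-10) + (-1)·(-8) + (0)·(-3) + (1)·(-2) = 6
  c_4 = 1·9 + (0)·(-10) + (1)·(-8) + (0)·(-3) + (-3)·(-2) = 7
  c_5 = 0·9 + (0)·(-10) + (0)·(-8) + (1)·(-3) + (-2)·(-2) = 1
p = 3; digits c_i = Σ_j d_{ij}·3^j, 0 ≤ d_{ij} < 3:
  c_1 = 2 = 2·3^0
  c_2 = 7 = 1·3^0 + 2·3^1
  c_3 = 6 = 0·3^0 + 2·3^1
  c_4 = 7 = 1·3^0 + 2·3^1
  c_5 = 1 = 1·3^0
Factor λ_0 = (2, 1, 0, 1, 1)
Factor λ_1 = (0, 2, 2, 2, 0)

((2, 1, 0, 1, 1), (0, 2, 2, 2, 0))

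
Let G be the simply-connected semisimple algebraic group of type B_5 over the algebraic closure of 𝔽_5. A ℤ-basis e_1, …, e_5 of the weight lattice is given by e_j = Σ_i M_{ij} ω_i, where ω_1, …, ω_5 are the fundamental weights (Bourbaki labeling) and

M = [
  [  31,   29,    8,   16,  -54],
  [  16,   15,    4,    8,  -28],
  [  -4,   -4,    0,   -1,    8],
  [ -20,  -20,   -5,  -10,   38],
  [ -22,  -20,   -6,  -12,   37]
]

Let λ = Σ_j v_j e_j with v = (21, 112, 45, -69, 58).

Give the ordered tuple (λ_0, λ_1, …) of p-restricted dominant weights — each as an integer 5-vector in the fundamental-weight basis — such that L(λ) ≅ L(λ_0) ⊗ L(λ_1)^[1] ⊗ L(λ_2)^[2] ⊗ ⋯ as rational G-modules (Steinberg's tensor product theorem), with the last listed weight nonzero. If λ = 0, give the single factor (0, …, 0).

((3, 0, 1, 4, 2), (4, 4, 0, 1, 0))

Converting to the ω-basis (c_i = row i of M dotted with v = (21, 112, 45, -69, 58)):
  c_1 = 31·21 + 29·112 + 8·45 + (16)·(-69) + (-54)·(58) = 23
  c_2 = 16·21 + 15·112 + 4·45 + (8)·(-69) + (-28)·(58) = 20
  c_3 = (-4)·(21) + (-4)·(112) + 0·45 + (-1)·(-69) + 8·58 = 1
  c_4 = (-20)·(21) + (-20)·(112) + (-5)·(45) + (-10)·(-69) + 38·58 = 9
  c_5 = (-22)·(21) + (-20)·(112) + (-6)·(45) + (-12)·(-69) + 37·58 = 2
p = 5; digits c_i = Σ_j d_{ij}·5^j, 0 ≤ d_{ij} < 5:
  c_1 = 23 = 3·5^0 + 4·5^1
  c_2 = 20 = 0·5^0 + 4·5^1
  c_3 = 1 = 1·5^0
  c_4 = 9 = 4·5^0 + 1·5^1
  c_5 = 2 = 2·5^0
Factor λ_0 = (3, 0, 1, 4, 2)
Factor λ_1 = (4, 4, 0, 1, 0)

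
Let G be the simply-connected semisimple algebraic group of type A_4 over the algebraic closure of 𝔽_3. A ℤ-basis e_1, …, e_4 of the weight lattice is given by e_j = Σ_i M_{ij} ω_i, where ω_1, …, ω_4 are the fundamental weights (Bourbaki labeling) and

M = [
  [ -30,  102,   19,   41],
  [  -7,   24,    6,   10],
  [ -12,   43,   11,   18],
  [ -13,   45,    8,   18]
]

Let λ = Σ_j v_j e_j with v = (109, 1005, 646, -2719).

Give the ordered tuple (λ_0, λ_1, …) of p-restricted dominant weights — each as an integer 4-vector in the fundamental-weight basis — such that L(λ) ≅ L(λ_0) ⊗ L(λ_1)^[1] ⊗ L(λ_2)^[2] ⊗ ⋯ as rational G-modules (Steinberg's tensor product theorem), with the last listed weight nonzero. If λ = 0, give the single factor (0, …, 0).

Change of basis e → ω: c = M·v where v = (109, 1005, 646, -2719):
  c_1 = (-30)·(109) + (102)·(1005) + (19)·(646) + (41)·(-2719) = 35
  c_2 = (-7)·(109) + (24)·(1005) + (6)·(646) + (10)·(-2719) = 43
  c_3 = (-12)·(109) + (43)·(1005) + (11)·(646) + (18)·(-2719) = 71
  c_4 = (-13)·(109) + (45)·(1005) + (8)·(646) + (18)·(-2719) = 34
Base-3 expansion of each c_i:
  c_1 = 35 = 2·3^0 + 2·3^1 + 0·3^2 + 1·3^3
  c_2 = 43 = 1·3^0 + 2·3^1 + 1·3^2 + 1·3^3
  c_3 = 71 = 2·3^0 + 2·3^1 + 1·3^2 + 2·3^3
  c_4 = 34 = 1·3^0 + 2·3^1 + 0·3^2 + 1·3^3
p-restricted factor λ_0 = (2, 1, 2, 1)
p-restricted factor λ_1 = (2, 2, 2, 2)
p-restricted factor λ_2 = (0, 1, 1, 0)
p-restricted factor λ_3 = (1, 1, 2, 1)

((2, 1, 2, 1), (2, 2, 2, 2), (0, 1, 1, 0), (1, 1, 2, 1))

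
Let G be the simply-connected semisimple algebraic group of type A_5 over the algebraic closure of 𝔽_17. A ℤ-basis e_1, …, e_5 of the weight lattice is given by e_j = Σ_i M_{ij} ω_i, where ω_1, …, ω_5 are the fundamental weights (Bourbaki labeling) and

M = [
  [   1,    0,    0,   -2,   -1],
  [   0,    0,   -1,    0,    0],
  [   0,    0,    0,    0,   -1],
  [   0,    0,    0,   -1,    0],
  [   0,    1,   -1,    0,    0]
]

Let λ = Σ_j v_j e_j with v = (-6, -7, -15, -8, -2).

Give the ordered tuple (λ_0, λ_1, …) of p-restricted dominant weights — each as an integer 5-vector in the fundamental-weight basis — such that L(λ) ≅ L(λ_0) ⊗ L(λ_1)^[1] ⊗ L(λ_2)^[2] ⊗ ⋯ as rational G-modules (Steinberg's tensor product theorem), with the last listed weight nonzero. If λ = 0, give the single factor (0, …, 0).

In the fundamental-weight basis, λ has coordinates c = M·v (v = (-6, -7, -15, -8, -2)):
  c_1 = 1*-6 + 0*-7 + 0*-15 + -2*-8 + -1*-2 = 12
  c_2 = 0*-6 + 0*-7 + -1*-15 + 0*-8 + 0*-2 = 15
  c_3 = 0*-6 + 0*-7 + 0*-15 + 0*-8 + -1*-2 = 2
  c_4 = 0*-6 + 0*-7 + 0*-15 + -1*-8 + 0*-2 = 8
  c_5 = 0*-6 + 1*-7 + -1*-15 + 0*-8 + 0*-2 = 8
Writing each c_i in base p = 17:
  c_1 = 12 = 12·17^0
  c_2 = 15 = 15·17^0
  c_3 = 2 = 2·17^0
  c_4 = 8 = 8·17^0
  c_5 = 8 = 8·17^0
p-restricted factor λ_0 = (12, 15, 2, 8, 8)

((12, 15, 2, 8, 8),)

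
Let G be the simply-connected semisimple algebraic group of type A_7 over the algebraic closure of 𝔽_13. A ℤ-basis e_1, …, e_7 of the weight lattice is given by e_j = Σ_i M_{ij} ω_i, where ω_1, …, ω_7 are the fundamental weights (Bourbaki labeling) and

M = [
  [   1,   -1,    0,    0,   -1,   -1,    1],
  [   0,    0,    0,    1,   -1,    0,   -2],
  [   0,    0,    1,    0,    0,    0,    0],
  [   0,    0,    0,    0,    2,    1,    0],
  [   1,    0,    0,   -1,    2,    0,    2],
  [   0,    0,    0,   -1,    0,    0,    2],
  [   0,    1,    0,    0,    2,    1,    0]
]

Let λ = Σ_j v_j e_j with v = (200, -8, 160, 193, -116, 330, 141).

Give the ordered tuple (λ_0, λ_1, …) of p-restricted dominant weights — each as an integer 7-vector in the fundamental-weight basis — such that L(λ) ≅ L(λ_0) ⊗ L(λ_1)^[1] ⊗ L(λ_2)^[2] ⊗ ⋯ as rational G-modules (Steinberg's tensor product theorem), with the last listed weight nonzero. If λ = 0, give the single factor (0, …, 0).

((5, 1, 4, 7, 5, 11, 12), (10, 2, 12, 7, 4, 6, 6))

Converting to the ω-basis (c_i = row i of M dotted with v = (200, -8, 160, 193, -116, 330, 141)):
  c_1 = 1*200 + -1*-8 + 0*160 + 0*193 + -1*-116 + -1*330 + 1*141 = 135
  c_2 = 0*200 + 0*-8 + 0*160 + 1*193 + -1*-116 + 0*330 + -2*141 = 27
  c_3 = 0*200 + 0*-8 + 1*160 + 0*193 + 0*-116 + 0*330 + 0*141 = 160
  c_4 = 0*200 + 0*-8 + 0*160 + 0*193 + 2*-116 + 1*330 + 0*141 = 98
  c_5 = 1*200 + 0*-8 + 0*160 + -1*193 + 2*-116 + 0*330 + 2*141 = 57
  c_6 = 0*200 + 0*-8 + 0*160 + -1*193 + 0*-116 + 0*330 + 2*141 = 89
  c_7 = 0*200 + 1*-8 + 0*160 + 0*193 + 2*-116 + 1*330 + 0*141 = 90
Base-13 expansion of each c_i:
  c_1 = 135 = 5·13^0 + 10·13^1
  c_2 = 27 = 1·13^0 + 2·13^1
  c_3 = 160 = 4·13^0 + 12·13^1
  c_4 = 98 = 7·13^0 + 7·13^1
  c_5 = 57 = 5·13^0 + 4·13^1
  c_6 = 89 = 11·13^0 + 6·13^1
  c_7 = 90 = 12·13^0 + 6·13^1
p-restricted factor λ_0 = (5, 1, 4, 7, 5, 11, 12)
p-restricted factor λ_1 = (10, 2, 12, 7, 4, 6, 6)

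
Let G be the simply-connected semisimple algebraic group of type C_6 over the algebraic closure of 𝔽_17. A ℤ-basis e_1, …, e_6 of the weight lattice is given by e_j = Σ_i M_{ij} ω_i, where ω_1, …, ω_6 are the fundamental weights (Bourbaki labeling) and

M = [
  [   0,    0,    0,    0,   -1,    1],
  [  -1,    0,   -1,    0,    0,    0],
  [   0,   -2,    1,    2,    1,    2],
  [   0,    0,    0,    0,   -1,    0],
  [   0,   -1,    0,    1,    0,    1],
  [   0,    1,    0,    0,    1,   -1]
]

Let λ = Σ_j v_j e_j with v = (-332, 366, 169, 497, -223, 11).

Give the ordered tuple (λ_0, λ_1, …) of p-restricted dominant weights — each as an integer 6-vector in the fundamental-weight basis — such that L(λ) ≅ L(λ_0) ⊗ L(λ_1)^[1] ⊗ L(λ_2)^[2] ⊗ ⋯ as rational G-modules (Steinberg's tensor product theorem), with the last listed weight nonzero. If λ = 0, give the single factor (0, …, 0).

In the fundamental-weight basis, λ has coordinates c = M·v (v = (-332, 366, 169, 497, -223, 11)):
  c_1 = (0)·(-332) + 0·366 + 0·169 + 0·497 + (-1)·(-223) + 1·11 = 234
  c_2 = (-1)·(-332) + 0·366 + (-1)·(169) + 0·497 + (0)·(-223) + 0·11 = 163
  c_3 = (0)·(-332) + (-2)·(366) + 1·169 + 2·497 + (1)·(-223) + 2·11 = 230
  c_4 = (0)·(-332) + 0·366 + 0·169 + 0·497 + (-1)·(-223) + 0·11 = 223
  c_5 = (0)·(-332) + (-1)·(366) + 0·169 + 1·497 + (0)·(-223) + 1·11 = 142
  c_6 = (0)·(-332) + 1·366 + 0·169 + 0·497 + (1)·(-223) + (-1)·(11) = 132
p = 17; digits c_i = Σ_j d_{ij}·17^j, 0 ≤ d_{ij} < 17:
  c_1 = 234 = 13·17^0 + 13·17^1
  c_2 = 163 = 10·17^0 + 9·17^1
  c_3 = 230 = 9·17^0 + 13·17^1
  c_4 = 223 = 2·17^0 + 13·17^1
  c_5 = 142 = 6·17^0 + 8·17^1
  c_6 = 132 = 13·17^0 + 7·17^1
Factor λ_0 = (13, 10, 9, 2, 6, 13)
Factor λ_1 = (13, 9, 13, 13, 8, 7)

((13, 10, 9, 2, 6, 13), (13, 9, 13, 13, 8, 7))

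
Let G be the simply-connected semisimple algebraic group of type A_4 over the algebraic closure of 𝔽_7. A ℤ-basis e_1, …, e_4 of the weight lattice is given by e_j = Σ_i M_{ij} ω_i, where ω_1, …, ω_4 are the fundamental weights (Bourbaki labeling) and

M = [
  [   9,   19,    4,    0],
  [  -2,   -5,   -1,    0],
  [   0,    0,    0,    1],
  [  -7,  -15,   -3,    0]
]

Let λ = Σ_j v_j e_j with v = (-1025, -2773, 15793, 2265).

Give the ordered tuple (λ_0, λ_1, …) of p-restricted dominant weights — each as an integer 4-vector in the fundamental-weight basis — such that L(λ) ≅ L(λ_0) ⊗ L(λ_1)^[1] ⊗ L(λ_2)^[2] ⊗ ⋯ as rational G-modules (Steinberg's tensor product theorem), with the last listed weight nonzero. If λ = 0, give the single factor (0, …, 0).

((0, 3, 4, 5), (5, 3, 1, 2), (4, 2, 4, 0), (3, 0, 6, 4))

Compute c_i = Σ_j M_{ij} v_j with v = (-1025, -2773, 15793, 2265):
  c_1 = 9*-1025 + 19*-2773 + 4*15793 + 0*2265 = 1260
  c_2 = -2*-1025 + -5*-2773 + -1*15793 + 0*2265 = 122
  c_3 = 0*-1025 + 0*-2773 + 0*15793 + 1*2265 = 2265
  c_4 = -7*-1025 + -15*-2773 + -3*15793 + 0*2265 = 1391
Base-7 expansion of each c_i:
  c_1 = 1260 = 0·7^0 + 5·7^1 + 4·7^2 + 3·7^3
  c_2 = 122 = 3·7^0 + 3·7^1 + 2·7^2
  c_3 = 2265 = 4·7^0 + 1·7^1 + 4·7^2 + 6·7^3
  c_4 = 1391 = 5·7^0 + 2·7^1 + 0·7^2 + 4·7^3
p-restricted factor λ_0 = (0, 3, 4, 5)
p-restricted factor λ_1 = (5, 3, 1, 2)
p-restricted factor λ_2 = (4, 2, 4, 0)
p-restricted factor λ_3 = (3, 0, 6, 4)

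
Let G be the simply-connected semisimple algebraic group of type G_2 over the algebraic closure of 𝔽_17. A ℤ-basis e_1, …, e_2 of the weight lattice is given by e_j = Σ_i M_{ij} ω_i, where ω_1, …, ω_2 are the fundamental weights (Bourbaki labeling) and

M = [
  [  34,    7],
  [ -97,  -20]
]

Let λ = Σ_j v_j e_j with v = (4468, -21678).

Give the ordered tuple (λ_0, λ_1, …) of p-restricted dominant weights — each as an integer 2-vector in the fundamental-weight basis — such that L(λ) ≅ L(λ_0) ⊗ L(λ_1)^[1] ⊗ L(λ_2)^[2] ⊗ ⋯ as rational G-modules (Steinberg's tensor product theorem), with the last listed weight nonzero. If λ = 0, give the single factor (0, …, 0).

In the fundamental-weight basis, λ has coordinates c = M·v (v = (4468, -21678)):
  c_1 = 34·4468 + (7)·(-21678) = 166
  c_2 = (-97)·(4468) + (-20)·(-21678) = 164
Base-17 expansion of each c_i:
  c_1 = 166 = 13·17^0 + 9·17^1
  c_2 = 164 = 11·17^0 + 9·17^1
p-restricted factor λ_0 = (13, 11)
p-restricted factor λ_1 = (9, 9)

((13, 11), (9, 9))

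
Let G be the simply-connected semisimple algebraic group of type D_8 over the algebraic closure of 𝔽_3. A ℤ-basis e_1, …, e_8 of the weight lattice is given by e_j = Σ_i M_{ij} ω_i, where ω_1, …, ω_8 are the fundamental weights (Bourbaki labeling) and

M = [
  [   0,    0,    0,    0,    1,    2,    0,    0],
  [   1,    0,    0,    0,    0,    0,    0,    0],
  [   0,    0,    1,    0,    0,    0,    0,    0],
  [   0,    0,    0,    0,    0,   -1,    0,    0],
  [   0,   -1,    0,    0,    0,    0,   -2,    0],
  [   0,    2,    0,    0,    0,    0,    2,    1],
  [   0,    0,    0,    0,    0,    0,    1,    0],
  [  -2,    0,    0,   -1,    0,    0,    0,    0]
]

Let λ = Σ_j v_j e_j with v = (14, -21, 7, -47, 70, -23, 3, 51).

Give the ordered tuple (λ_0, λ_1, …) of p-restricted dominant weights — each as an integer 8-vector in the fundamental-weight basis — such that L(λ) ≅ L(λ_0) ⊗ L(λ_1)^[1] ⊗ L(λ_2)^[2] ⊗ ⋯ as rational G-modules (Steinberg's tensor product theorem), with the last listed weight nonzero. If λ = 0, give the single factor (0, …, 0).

Change of basis e → ω: c = M·v where v = (14, -21, 7, -47, 70, -23, 3, 51):
  c_1 = (0)·(14) + (0)·(-21) + (0)·(7) + (0)·(-47) + (1)·(70) + (2)·(-23) + (0)·(3) + (0)·(51) = 24
  c_2 = (1)·(14) + (0)·(-21) + (0)·(7) + (0)·(-47) + (0)·(70) + (0)·(-23) + (0)·(3) + (0)·(51) = 14
  c_3 = (0)·(14) + (0)·(-21) + (1)·(7) + (0)·(-47) + (0)·(70) + (0)·(-23) + (0)·(3) + (0)·(51) = 7
  c_4 = (0)·(14) + (0)·(-21) + (0)·(7) + (0)·(-47) + (0)·(70) + (-1)·(-23) + (0)·(3) + (0)·(51) = 23
  c_5 = (0)·(14) + (-1)·(-21) + (0)·(7) + (0)·(-47) + (0)·(70) + (0)·(-23) + (-2)·(3) + (0)·(51) = 15
  c_6 = (0)·(14) + (2)·(-21) + (0)·(7) + (0)·(-47) + (0)·(70) + (0)·(-23) + (2)·(3) + (1)·(51) = 15
  c_7 = (0)·(14) + (0)·(-21) + (0)·(7) + (0)·(-47) + (0)·(70) + (0)·(-23) + (1)·(3) + (0)·(51) = 3
  c_8 = (-2)·(14) + (0)·(-21) + (0)·(7) + (-1)·(-47) + (0)·(70) + (0)·(-23) + (0)·(3) + (0)·(51) = 19
Base-3 expansion of each c_i:
  c_1 = 24 = 0·3^0 + 2·3^1 + 2·3^2
  c_2 = 14 = 2·3^0 + 1·3^1 + 1·3^2
  c_3 = 7 = 1·3^0 + 2·3^1
  c_4 = 23 = 2·3^0 + 1·3^1 + 2·3^2
  c_5 = 15 = 0·3^0 + 2·3^1 + 1·3^2
  c_6 = 15 = 0·3^0 + 2·3^1 + 1·3^2
  c_7 = 3 = 0·3^0 + 1·3^1
  c_8 = 19 = 1·3^0 + 0·3^1 + 2·3^2
p-restricted factor λ_0 = (0, 2, 1, 2, 0, 0, 0, 1)
p-restricted factor λ_1 = (2, 1, 2, 1, 2, 2, 1, 0)
p-restricted factor λ_2 = (2, 1, 0, 2, 1, 1, 0, 2)

((0, 2, 1, 2, 0, 0, 0, 1), (2, 1, 2, 1, 2, 2, 1, 0), (2, 1, 0, 2, 1, 1, 0, 2))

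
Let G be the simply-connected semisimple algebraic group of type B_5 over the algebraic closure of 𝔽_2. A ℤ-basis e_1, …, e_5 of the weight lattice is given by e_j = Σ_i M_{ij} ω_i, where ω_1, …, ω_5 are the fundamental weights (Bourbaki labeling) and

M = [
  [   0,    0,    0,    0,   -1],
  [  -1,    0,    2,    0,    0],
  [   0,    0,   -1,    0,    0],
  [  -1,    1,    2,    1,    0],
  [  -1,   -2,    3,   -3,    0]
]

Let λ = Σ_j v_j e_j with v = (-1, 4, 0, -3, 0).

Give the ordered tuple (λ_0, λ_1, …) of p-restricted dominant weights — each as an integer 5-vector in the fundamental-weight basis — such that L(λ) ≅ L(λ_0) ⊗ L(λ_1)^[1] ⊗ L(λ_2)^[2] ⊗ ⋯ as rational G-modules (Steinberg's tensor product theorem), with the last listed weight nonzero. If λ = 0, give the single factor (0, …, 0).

((0, 1, 0, 0, 0), (0, 0, 0, 1, 1))

In the fundamental-weight basis, λ has coordinates c = M·v (v = (-1, 4, 0, -3, 0)):
  c_1 = (0)·(-1) + (0)·(4) + (0)·(0) + (0)·(-3) + (-1)·(0) = 0
  c_2 = (-1)·(-1) + (0)·(4) + (2)·(0) + (0)·(-3) + (0)·(0) = 1
  c_3 = (0)·(-1) + (0)·(4) + (-1)·(0) + (0)·(-3) + (0)·(0) = 0
  c_4 = (-1)·(-1) + (1)·(4) + (2)·(0) + (1)·(-3) + (0)·(0) = 2
  c_5 = (-1)·(-1) + (-2)·(4) + (3)·(0) + (-3)·(-3) + (0)·(0) = 2
p = 2; digits c_i = Σ_j d_{ij}·2^j, 0 ≤ d_{ij} < 2:
  c_1 = 0
  c_2 = 1 = 1·2^0
  c_3 = 0
  c_4 = 2 = 0·2^0 + 1·2^1
  c_5 = 2 = 0·2^0 + 1·2^1
p-restricted factor λ_0 = (0, 1, 0, 0, 0)
p-restricted factor λ_1 = (0, 0, 0, 1, 1)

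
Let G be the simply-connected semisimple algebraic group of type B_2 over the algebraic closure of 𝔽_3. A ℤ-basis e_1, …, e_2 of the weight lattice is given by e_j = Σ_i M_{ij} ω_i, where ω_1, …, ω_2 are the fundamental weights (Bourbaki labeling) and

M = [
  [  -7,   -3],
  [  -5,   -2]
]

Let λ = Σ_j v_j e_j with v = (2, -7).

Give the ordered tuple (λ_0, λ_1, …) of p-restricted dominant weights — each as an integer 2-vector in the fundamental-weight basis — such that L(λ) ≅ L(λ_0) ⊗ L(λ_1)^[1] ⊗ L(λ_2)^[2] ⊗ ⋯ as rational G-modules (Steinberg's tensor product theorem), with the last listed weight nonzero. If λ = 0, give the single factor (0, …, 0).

Compute c_i = Σ_j M_{ij} v_j with v = (2, -7):
  c_1 = (-7)·(2) + (-3)·(-7) = 7
  c_2 = (-5)·(2) + (-2)·(-7) = 4
Base-3 expansion of each c_i:
  c_1 = 7 = 1·3^0 + 2·3^1
  c_2 = 4 = 1·3^0 + 1·3^1
λ_0 = (1, 1)
λ_1 = (2, 1)

((1, 1), (2, 1))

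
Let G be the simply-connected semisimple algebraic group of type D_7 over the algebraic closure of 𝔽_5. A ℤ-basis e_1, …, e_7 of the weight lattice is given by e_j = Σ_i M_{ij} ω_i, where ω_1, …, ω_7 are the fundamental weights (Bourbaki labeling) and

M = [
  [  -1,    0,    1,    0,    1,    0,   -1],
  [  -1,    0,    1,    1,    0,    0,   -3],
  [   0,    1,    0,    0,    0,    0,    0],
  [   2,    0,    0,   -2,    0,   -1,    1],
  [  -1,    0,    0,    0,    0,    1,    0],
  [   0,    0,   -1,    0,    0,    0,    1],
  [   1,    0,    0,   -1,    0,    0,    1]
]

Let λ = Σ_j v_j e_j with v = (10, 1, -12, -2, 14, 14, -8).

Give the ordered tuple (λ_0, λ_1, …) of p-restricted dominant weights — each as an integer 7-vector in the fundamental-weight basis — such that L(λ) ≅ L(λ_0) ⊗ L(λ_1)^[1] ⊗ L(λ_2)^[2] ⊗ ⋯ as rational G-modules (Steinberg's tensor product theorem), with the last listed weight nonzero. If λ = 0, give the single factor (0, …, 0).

((0, 0, 1, 2, 4, 4, 4),)

Change of basis e → ω: c = M·v where v = (10, 1, -12, -2, 14, 14, -8):
  c_1 = -1*10 + 0*1 + 1*-12 + 0*-2 + 1*14 + 0*14 + -1*-8 = 0
  c_2 = -1*10 + 0*1 + 1*-12 + 1*-2 + 0*14 + 0*14 + -3*-8 = 0
  c_3 = 0*10 + 1*1 + 0*-12 + 0*-2 + 0*14 + 0*14 + 0*-8 = 1
  c_4 = 2*10 + 0*1 + 0*-12 + -2*-2 + 0*14 + -1*14 + 1*-8 = 2
  c_5 = -1*10 + 0*1 + 0*-12 + 0*-2 + 0*14 + 1*14 + 0*-8 = 4
  c_6 = 0*10 + 0*1 + -1*-12 + 0*-2 + 0*14 + 0*14 + 1*-8 = 4
  c_7 = 1*10 + 0*1 + 0*-12 + -1*-2 + 0*14 + 0*14 + 1*-8 = 4
p = 5; digits c_i = Σ_j d_{ij}·5^j, 0 ≤ d_{ij} < 5:
  c_1 = 0
  c_2 = 0
  c_3 = 1 = 1·5^0
  c_4 = 2 = 2·5^0
  c_5 = 4 = 4·5^0
  c_6 = 4 = 4·5^0
  c_7 = 4 = 4·5^0
p-restricted factor λ_0 = (0, 0, 1, 2, 4, 4, 4)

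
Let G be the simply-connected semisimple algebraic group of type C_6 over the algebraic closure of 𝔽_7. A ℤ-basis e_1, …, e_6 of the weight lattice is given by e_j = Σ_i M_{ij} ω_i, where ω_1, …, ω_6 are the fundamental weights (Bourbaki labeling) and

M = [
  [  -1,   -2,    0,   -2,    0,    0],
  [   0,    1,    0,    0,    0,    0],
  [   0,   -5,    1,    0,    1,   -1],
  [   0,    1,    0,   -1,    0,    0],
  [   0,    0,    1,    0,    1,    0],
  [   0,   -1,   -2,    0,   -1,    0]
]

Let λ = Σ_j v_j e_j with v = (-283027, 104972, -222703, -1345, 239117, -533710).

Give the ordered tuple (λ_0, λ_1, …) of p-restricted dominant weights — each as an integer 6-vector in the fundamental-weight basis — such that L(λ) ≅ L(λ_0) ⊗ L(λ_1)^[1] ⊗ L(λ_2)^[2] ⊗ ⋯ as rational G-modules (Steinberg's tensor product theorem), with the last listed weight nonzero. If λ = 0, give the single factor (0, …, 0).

Compute c_i = Σ_j M_{ij} v_j with v = (-283027, 104972, -222703, -1345, 239117, -533710):
  c_1 = -1*-283027 + -2*104972 + 0*-222703 + -2*-1345 + 0*239117 + 0*-533710 = 75773
  c_2 = 0*-283027 + 1*104972 + 0*-222703 + 0*-1345 + 0*239117 + 0*-533710 = 104972
  c_3 = 0*-283027 + -5*104972 + 1*-222703 + 0*-1345 + 1*239117 + -1*-533710 = 25264
  c_4 = 0*-283027 + 1*104972 + 0*-222703 + -1*-1345 + 0*239117 + 0*-533710 = 106317
  c_5 = 0*-283027 + 0*104972 + 1*-222703 + 0*-1345 + 1*239117 + 0*-533710 = 16414
  c_6 = 0*-283027 + -1*104972 + -2*-222703 + 0*-1345 + -1*239117 + 0*-533710 = 101317
p = 7; digits c_i = Σ_j d_{ij}·7^j, 0 ≤ d_{ij} < 7:
  c_1 = 75773 = 5·7^0 + 2·7^1 + 6·7^2 + 3·7^3 + 3·7^4 + 4·7^5
  c_2 = 104972 = 0·7^0 + 2·7^1 + 0·7^2 + 5·7^3 + 1·7^4 + 6·7^5
  c_3 = 25264 = 1·7^0 + 4·7^1 + 4·7^2 + 3·7^3 + 3·7^4 + 1·7^5
  c_4 = 106317 = 1·7^0 + 5·7^1 + 6·7^2 + 1·7^3 + 2·7^4 + 6·7^5
  c_5 = 16414 = 6·7^0 + 6·7^1 + 5·7^2 + 5·7^3 + 6·7^4
  c_6 = 101317 = 6·7^0 + 4·7^1 + 2·7^2 + 1·7^3 + 0·7^4 + 6·7^5
λ_0 = (5, 0, 1, 1, 6, 6)
λ_1 = (2, 2, 4, 5, 6, 4)
λ_2 = (6, 0, 4, 6, 5, 2)
λ_3 = (3, 5, 3, 1, 5, 1)
λ_4 = (3, 1, 3, 2, 6, 0)
λ_5 = (4, 6, 1, 6, 0, 6)

((5, 0, 1, 1, 6, 6), (2, 2, 4, 5, 6, 4), (6, 0, 4, 6, 5, 2), (3, 5, 3, 1, 5, 1), (3, 1, 3, 2, 6, 0), (4, 6, 1, 6, 0, 6))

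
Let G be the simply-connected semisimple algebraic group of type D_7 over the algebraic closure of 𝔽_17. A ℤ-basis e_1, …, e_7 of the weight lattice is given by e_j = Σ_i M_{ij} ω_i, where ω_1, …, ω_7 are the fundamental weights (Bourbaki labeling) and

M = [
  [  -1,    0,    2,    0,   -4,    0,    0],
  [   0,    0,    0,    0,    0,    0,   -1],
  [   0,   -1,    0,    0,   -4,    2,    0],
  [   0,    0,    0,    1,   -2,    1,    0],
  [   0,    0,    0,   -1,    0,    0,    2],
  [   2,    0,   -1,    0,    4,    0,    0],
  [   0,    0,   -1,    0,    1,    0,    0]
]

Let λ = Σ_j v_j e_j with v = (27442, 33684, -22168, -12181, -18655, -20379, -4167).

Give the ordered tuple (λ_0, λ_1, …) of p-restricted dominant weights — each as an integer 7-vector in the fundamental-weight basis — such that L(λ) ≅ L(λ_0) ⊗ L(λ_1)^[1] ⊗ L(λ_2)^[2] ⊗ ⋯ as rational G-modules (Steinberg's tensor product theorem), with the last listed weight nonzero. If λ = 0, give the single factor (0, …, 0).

((3, 2, 8, 7, 5, 1, 11), (14, 7, 10, 7, 5, 7, 2), (9, 14, 0, 16, 13, 8, 12))

In the fundamental-weight basis, λ has coordinates c = M·v (v = (27442, 33684, -22168, -12181, -18655, -20379, -4167)):
  c_1 = (-1)·(27442) + 0·33684 + (2)·(-22168) + (0)·(-12181) + (-4)·(-18655) + (0)·(-20379) + (0)·(-4167) = 2842
  c_2 = 0·27442 + 0·33684 + (0)·(-22168) + (0)·(-12181) + (0)·(-18655) + (0)·(-20379) + (-1)·(-4167) = 4167
  c_3 = 0·27442 + (-1)·(33684) + (0)·(-22168) + (0)·(-12181) + (-4)·(-18655) + (2)·(-20379) + (0)·(-4167) = 178
  c_4 = 0·27442 + 0·33684 + (0)·(-22168) + (1)·(-12181) + (-2)·(-18655) + (1)·(-20379) + (0)·(-4167) = 4750
  c_5 = 0·27442 + 0·33684 + (0)·(-22168) + (-1)·(-12181) + (0)·(-18655) + (0)·(-20379) + (2)·(-4167) = 3847
  c_6 = 2·27442 + 0·33684 + (-1)·(-22168) + (0)·(-12181) + (4)·(-18655) + (0)·(-20379) + (0)·(-4167) = 2432
  c_7 = 0·27442 + 0·33684 + (-1)·(-22168) + (0)·(-12181) + (1)·(-18655) + (0)·(-20379) + (0)·(-4167) = 3513
Writing each c_i in base p = 17:
  c_1 = 2842 = 3·17^0 + 14·17^1 + 9·17^2
  c_2 = 4167 = 2·17^0 + 7·17^1 + 14·17^2
  c_3 = 178 = 8·17^0 + 10·17^1
  c_4 = 4750 = 7·17^0 + 7·17^1 + 16·17^2
  c_5 = 3847 = 5·17^0 + 5·17^1 + 13·17^2
  c_6 = 2432 = 1·17^0 + 7·17^1 + 8·17^2
  c_7 = 3513 = 11·17^0 + 2·17^1 + 12·17^2
Factor λ_0 = (3, 2, 8, 7, 5, 1, 11)
Factor λ_1 = (14, 7, 10, 7, 5, 7, 2)
Factor λ_2 = (9, 14, 0, 16, 13, 8, 12)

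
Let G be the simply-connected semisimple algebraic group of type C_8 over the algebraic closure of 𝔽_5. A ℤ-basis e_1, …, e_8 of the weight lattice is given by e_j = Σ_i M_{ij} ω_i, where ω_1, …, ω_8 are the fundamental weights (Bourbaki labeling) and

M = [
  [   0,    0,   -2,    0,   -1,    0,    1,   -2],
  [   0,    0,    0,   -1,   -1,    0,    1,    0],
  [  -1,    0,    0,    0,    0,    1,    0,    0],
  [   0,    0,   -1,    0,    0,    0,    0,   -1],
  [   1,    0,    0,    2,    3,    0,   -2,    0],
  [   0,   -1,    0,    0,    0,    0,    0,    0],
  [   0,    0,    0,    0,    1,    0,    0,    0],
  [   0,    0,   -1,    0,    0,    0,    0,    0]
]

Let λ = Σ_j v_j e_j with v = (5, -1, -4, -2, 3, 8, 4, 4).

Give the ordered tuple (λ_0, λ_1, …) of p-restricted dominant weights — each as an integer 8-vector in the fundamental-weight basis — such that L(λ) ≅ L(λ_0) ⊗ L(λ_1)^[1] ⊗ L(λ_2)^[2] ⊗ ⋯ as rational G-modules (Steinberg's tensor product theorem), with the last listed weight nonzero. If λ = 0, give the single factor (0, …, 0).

Change of basis e → ω: c = M·v where v = (5, -1, -4, -2, 3, 8, 4, 4):
  c_1 = 0*5 + 0*-1 + -2*-4 + 0*-2 + -1*3 + 0*8 + 1*4 + -2*4 = 1
  c_2 = 0*5 + 0*-1 + 0*-4 + -1*-2 + -1*3 + 0*8 + 1*4 + 0*4 = 3
  c_3 = -1*5 + 0*-1 + 0*-4 + 0*-2 + 0*3 + 1*8 + 0*4 + 0*4 = 3
  c_4 = 0*5 + 0*-1 + -1*-4 + 0*-2 + 0*3 + 0*8 + 0*4 + -1*4 = 0
  c_5 = 1*5 + 0*-1 + 0*-4 + 2*-2 + 3*3 + 0*8 + -2*4 + 0*4 = 2
  c_6 = 0*5 + -1*-1 + 0*-4 + 0*-2 + 0*3 + 0*8 + 0*4 + 0*4 = 1
  c_7 = 0*5 + 0*-1 + 0*-4 + 0*-2 + 1*3 + 0*8 + 0*4 + 0*4 = 3
  c_8 = 0*5 + 0*-1 + -1*-4 + 0*-2 + 0*3 + 0*8 + 0*4 + 0*4 = 4
p = 5; digits c_i = Σ_j d_{ij}·5^j, 0 ≤ d_{ij} < 5:
  c_1 = 1 = 1·5^0
  c_2 = 3 = 3·5^0
  c_3 = 3 = 3·5^0
  c_4 = 0
  c_5 = 2 = 2·5^0
  c_6 = 1 = 1·5^0
  c_7 = 3 = 3·5^0
  c_8 = 4 = 4·5^0
λ_0 = (1, 3, 3, 0, 2, 1, 3, 4)

((1, 3, 3, 0, 2, 1, 3, 4),)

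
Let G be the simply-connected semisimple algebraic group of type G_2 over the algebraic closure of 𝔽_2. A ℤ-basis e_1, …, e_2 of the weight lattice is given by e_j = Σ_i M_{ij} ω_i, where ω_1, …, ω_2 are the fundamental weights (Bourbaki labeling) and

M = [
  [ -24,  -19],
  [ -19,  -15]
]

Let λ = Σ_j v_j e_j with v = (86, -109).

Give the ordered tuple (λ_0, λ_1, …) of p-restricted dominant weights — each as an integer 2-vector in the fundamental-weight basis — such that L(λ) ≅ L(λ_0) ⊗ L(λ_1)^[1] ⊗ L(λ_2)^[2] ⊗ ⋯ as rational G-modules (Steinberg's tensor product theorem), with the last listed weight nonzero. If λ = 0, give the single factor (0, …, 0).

((1, 1), (1, 0), (1, 0))

In the fundamental-weight basis, λ has coordinates c = M·v (v = (86, -109)):
  c_1 = -24*86 + -19*-109 = 7
  c_2 = -19*86 + -15*-109 = 1
p = 2; digits c_i = Σ_j d_{ij}·2^j, 0 ≤ d_{ij} < 2:
  c_1 = 7 = 1·2^0 + 1·2^1 + 1·2^2
  c_2 = 1 = 1·2^0
p-restricted factor λ_0 = (1, 1)
p-restricted factor λ_1 = (1, 0)
p-restricted factor λ_2 = (1, 0)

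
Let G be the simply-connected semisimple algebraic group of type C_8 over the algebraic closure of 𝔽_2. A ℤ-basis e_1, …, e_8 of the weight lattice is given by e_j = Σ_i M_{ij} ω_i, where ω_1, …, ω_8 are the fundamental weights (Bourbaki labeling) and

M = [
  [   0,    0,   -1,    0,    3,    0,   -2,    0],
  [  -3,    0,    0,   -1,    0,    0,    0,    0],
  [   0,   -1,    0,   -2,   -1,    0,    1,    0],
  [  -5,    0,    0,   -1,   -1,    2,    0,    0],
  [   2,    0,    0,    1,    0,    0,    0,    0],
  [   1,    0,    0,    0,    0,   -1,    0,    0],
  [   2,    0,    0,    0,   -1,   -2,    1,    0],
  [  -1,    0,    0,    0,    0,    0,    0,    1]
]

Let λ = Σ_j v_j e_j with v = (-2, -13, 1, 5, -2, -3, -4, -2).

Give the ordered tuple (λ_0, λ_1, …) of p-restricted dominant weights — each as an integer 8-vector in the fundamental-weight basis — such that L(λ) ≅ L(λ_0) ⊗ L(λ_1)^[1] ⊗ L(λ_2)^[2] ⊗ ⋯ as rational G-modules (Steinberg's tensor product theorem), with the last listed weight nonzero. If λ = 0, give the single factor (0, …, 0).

In the fundamental-weight basis, λ has coordinates c = M·v (v = (-2, -13, 1, 5, -2, -3, -4, -2)):
  c_1 = 0*-2 + 0*-13 + -1*1 + 0*5 + 3*-2 + 0*-3 + -2*-4 + 0*-2 = 1
  c_2 = -3*-2 + 0*-13 + 0*1 + -1*5 + 0*-2 + 0*-3 + 0*-4 + 0*-2 = 1
  c_3 = 0*-2 + -1*-13 + 0*1 + -2*5 + -1*-2 + 0*-3 + 1*-4 + 0*-2 = 1
  c_4 = -5*-2 + 0*-13 + 0*1 + -1*5 + -1*-2 + 2*-3 + 0*-4 + 0*-2 = 1
  c_5 = 2*-2 + 0*-13 + 0*1 + 1*5 + 0*-2 + 0*-3 + 0*-4 + 0*-2 = 1
  c_6 = 1*-2 + 0*-13 + 0*1 + 0*5 + 0*-2 + -1*-3 + 0*-4 + 0*-2 = 1
  c_7 = 2*-2 + 0*-13 + 0*1 + 0*5 + -1*-2 + -2*-3 + 1*-4 + 0*-2 = 0
  c_8 = -1*-2 + 0*-13 + 0*1 + 0*5 + 0*-2 + 0*-3 + 0*-4 + 1*-2 = 0
p = 2; digits c_i = Σ_j d_{ij}·2^j, 0 ≤ d_{ij} < 2:
  c_1 = 1 = 1·2^0
  c_2 = 1 = 1·2^0
  c_3 = 1 = 1·2^0
  c_4 = 1 = 1·2^0
  c_5 = 1 = 1·2^0
  c_6 = 1 = 1·2^0
  c_7 = 0
  c_8 = 0
Factor λ_0 = (1, 1, 1, 1, 1, 1, 0, 0)

((1, 1, 1, 1, 1, 1, 0, 0),)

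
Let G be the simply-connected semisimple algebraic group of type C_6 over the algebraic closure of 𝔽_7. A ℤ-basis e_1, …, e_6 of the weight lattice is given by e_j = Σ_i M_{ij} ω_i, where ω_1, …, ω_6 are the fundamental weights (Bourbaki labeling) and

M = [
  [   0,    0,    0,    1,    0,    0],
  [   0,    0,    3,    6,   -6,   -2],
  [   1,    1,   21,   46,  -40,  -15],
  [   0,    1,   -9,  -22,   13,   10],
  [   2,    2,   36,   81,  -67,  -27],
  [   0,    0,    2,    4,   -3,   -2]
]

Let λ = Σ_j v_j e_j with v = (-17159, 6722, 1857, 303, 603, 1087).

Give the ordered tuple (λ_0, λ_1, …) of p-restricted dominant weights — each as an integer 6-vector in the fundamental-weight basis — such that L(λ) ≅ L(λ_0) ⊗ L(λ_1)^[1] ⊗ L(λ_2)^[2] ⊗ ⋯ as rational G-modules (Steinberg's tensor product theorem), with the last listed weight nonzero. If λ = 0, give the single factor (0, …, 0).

ω-coordinates c = M·v, v = (-17159, 6722, 1857, 303, 603, 1087):
  c_1 = 0*-17159 + 0*6722 + 0*1857 + 1*303 + 0*603 + 0*1087 = 303
  c_2 = 0*-17159 + 0*6722 + 3*1857 + 6*303 + -6*603 + -2*1087 = 1597
  c_3 = 1*-17159 + 1*6722 + 21*1857 + 46*303 + -40*603 + -15*1087 = 2073
  c_4 = 0*-17159 + 1*6722 + -9*1857 + -22*303 + 13*603 + 10*1087 = 2052
  c_5 = 2*-17159 + 2*6722 + 36*1857 + 81*303 + -67*603 + -27*1087 = 771
  c_6 = 0*-17159 + 0*6722 + 2*1857 + 4*303 + -3*603 + -2*1087 = 943
p = 7; digits c_i = Σ_j d_{ij}·7^j, 0 ≤ d_{ij} < 7:
  c_1 = 303 = 2·7^0 + 1·7^1 + 6·7^2
  c_2 = 1597 = 1·7^0 + 4·7^1 + 4·7^2 + 4·7^3
  c_3 = 2073 = 1·7^0 + 2·7^1 + 0·7^2 + 6·7^3
  c_4 = 2052 = 1·7^0 + 6·7^1 + 6·7^2 + 5·7^3
  c_5 = 771 = 1·7^0 + 5·7^1 + 1·7^2 + 2·7^3
  c_6 = 943 = 5·7^0 + 1·7^1 + 5·7^2 + 2·7^3
p-restricted factor λ_0 = (2, 1, 1, 1, 1, 5)
p-restricted factor λ_1 = (1, 4, 2, 6, 5, 1)
p-restricted factor λ_2 = (6, 4, 0, 6, 1, 5)
p-restricted factor λ_3 = (0, 4, 6, 5, 2, 2)

((2, 1, 1, 1, 1, 5), (1, 4, 2, 6, 5, 1), (6, 4, 0, 6, 1, 5), (0, 4, 6, 5, 2, 2))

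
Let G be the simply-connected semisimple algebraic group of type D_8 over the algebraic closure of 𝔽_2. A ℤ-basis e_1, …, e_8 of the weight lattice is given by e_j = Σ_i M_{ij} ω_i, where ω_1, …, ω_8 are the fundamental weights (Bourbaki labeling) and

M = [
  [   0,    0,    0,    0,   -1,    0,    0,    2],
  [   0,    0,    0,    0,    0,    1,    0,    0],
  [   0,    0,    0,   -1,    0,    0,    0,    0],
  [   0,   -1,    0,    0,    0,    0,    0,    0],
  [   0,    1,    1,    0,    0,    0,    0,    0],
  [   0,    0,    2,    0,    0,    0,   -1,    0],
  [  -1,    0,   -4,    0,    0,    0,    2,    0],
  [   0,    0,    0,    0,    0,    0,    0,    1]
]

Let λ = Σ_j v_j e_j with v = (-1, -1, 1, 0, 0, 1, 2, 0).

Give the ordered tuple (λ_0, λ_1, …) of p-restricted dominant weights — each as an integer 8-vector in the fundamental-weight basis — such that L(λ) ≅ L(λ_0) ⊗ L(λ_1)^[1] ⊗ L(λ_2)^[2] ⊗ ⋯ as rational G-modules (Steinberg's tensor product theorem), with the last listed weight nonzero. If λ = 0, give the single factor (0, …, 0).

((0, 1, 0, 1, 0, 0, 1, 0),)

Compute c_i = Σ_j M_{ij} v_j with v = (-1, -1, 1, 0, 0, 1, 2, 0):
  c_1 = 0*-1 + 0*-1 + 0*1 + 0*0 + -1*0 + 0*1 + 0*2 + 2*0 = 0
  c_2 = 0*-1 + 0*-1 + 0*1 + 0*0 + 0*0 + 1*1 + 0*2 + 0*0 = 1
  c_3 = 0*-1 + 0*-1 + 0*1 + -1*0 + 0*0 + 0*1 + 0*2 + 0*0 = 0
  c_4 = 0*-1 + -1*-1 + 0*1 + 0*0 + 0*0 + 0*1 + 0*2 + 0*0 = 1
  c_5 = 0*-1 + 1*-1 + 1*1 + 0*0 + 0*0 + 0*1 + 0*2 + 0*0 = 0
  c_6 = 0*-1 + 0*-1 + 2*1 + 0*0 + 0*0 + 0*1 + -1*2 + 0*0 = 0
  c_7 = -1*-1 + 0*-1 + -4*1 + 0*0 + 0*0 + 0*1 + 2*2 + 0*0 = 1
  c_8 = 0*-1 + 0*-1 + 0*1 + 0*0 + 0*0 + 0*1 + 0*2 + 1*0 = 0
Expand coordinatewise in base 2:
  c_1 = 0
  c_2 = 1 = 1·2^0
  c_3 = 0
  c_4 = 1 = 1·2^0
  c_5 = 0
  c_6 = 0
  c_7 = 1 = 1·2^0
  c_8 = 0
Factor λ_0 = (0, 1, 0, 1, 0, 0, 1, 0)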